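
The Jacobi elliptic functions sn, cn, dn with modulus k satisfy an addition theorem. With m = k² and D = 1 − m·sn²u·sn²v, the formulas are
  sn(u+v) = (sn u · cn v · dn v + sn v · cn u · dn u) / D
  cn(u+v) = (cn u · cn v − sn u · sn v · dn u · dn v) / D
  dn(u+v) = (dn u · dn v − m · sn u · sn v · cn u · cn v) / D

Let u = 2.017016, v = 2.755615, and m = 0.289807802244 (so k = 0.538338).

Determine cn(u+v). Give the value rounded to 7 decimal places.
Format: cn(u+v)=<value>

sn u = 0.9659712932740135, cn u = -0.2586493003480384, dn u = 0.8541546601144633
sn v = 0.6033106150977168, cn v = -0.7975063019878994, dn v = 0.9457878643469962
m = k² = 0.289807802244
D = 1 − m·sn²u·sn²v = 0.9015715950614133
cn(u+v) = (cn u·cn v − sn u·sn v·dn u·dn v)/D = -0.2645244522087777/0.9015715950614133 = -0.2934037115385814

cn(u+v)=-0.2934037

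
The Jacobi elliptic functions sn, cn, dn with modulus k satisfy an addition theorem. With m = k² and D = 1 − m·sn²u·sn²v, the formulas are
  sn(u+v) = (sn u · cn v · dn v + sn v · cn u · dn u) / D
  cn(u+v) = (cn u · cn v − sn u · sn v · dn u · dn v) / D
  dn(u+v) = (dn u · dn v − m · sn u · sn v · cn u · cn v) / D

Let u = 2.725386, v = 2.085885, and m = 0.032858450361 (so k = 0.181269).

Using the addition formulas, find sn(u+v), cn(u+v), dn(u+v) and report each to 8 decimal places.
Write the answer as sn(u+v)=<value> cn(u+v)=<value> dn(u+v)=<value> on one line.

sn u = 0.4277893598033621, cn u = -0.9038784562312732, dn u = 0.9969888569151139
sn v = 0.8803130676847396, cn v = -0.4743931943688517, dn v = 0.9871860553322951
m = k² = 0.032858450361
D = 1 − m·sn²u·sn²v = 0.9953400491936388
sn(u+v) = (sn u·cn v·dn v + sn v·cn u·dn u)/D = -0.9936399564195101/0.9953400491936388 = -0.9982919477865821
cn(u+v) = (cn u·cn v − sn u·sn v·dn u·dn v)/D = 0.05815024106080201/0.9953400491936388 = 0.0584224869760959
dn(u+v) = (dn u·dn v − m·sn u·sn v·cn u·cn v)/D = 0.9789075525252491/0.9953400491936388 = 0.9834905702009054

sn(u+v)=-0.99829195 cn(u+v)=0.05842249 dn(u+v)=0.98349057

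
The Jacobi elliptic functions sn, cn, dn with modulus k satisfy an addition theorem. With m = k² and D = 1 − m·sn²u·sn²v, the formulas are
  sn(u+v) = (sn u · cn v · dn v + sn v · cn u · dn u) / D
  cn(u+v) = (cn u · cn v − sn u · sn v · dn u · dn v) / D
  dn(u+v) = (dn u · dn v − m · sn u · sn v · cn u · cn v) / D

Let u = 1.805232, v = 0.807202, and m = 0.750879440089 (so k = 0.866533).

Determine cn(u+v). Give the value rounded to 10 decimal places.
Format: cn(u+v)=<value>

sn u = 0.9840470720292958, cn u = 0.1779082910675329, dn u = 0.5223857917371124
sn v = 0.6817607789580152, cn v = 0.7315751774592686, dn v = 0.8068413217124792
m = k² = 0.750879440089
D = 1 − m·sn²u·sn²v = 0.6620394672149607
cn(u+v) = (cn u·cn v − sn u·sn v·dn u·dn v)/D = -0.1526128317905759/0.6620394672149607 = -0.230519235405377

cn(u+v)=-0.2305192354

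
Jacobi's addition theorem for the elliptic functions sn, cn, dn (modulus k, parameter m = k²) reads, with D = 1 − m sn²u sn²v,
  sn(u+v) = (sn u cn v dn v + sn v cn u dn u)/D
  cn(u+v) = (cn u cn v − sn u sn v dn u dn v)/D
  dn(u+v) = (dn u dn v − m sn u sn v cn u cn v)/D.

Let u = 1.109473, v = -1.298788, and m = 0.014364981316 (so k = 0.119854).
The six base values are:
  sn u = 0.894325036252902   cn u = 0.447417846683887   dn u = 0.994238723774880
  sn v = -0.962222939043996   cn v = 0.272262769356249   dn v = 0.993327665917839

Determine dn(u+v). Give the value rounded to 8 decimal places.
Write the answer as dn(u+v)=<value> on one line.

m = k² = 0.014364981316
D = 1 − m·sn²u·sn²v = 0.9893623118320576
dn(u+v) = (dn u·dn v − m·sn u·sn v·cn u·cn v)/D = 0.9891106670112104/0.9893623118320576 = 0.9997456494776102

dn(u+v)=0.99974565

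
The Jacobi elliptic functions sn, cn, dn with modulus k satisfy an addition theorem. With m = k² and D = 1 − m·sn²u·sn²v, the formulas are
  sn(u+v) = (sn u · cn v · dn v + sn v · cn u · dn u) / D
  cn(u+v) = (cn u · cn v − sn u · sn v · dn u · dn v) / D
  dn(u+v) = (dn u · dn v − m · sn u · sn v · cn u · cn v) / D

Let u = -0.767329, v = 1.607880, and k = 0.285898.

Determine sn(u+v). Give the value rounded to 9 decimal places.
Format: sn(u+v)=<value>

sn u = -0.6902733139934488, cn u = 0.7235487212264988, dn u = 0.9803335461224104
sn v = 0.999994629243184, cn v = -0.003277420447070301, dn v = 0.9582605134199678
m = k² = 0.081737666404
D = 1 − m·sn²u·sn²v = 0.9610542799922927
sn(u+v) = (sn u·cn v·dn v + sn v·cn u·dn u)/D = 0.7114831620623193/0.9610542799922927 = 0.7403152734182975

sn(u+v)=0.740315273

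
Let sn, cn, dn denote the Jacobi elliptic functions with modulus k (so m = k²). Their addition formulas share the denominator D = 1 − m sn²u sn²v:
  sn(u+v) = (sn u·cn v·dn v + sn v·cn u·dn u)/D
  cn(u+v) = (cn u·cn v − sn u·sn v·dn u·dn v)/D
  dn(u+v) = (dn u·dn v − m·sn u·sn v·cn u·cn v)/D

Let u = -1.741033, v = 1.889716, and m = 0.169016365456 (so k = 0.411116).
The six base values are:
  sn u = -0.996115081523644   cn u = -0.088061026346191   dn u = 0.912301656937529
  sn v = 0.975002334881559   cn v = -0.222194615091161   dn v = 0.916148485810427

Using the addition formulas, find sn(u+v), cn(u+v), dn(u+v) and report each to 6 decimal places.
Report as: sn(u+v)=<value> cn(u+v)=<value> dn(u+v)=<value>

m = k² = 0.169016365456
D = 1 − m·sn²u·sn²v = 0.8405740179660958
sn(u+v) = (sn u·cn v·dn v + sn v·cn u·dn u)/D = 0.1244424811791554/0.8405740179660958 = 0.1480446439211434
cn(u+v) = (cn u·cn v − sn u·sn v·dn u·dn v)/D = 0.8313114630255269/0.8405740179660958 = 0.9889806789853186
dn(u+v) = (dn u·dn v − m·sn u·sn v·cn u·cn v)/D = 0.8390156755899856/0.8405740179660958 = 0.9981460973777408

sn(u+v)=0.148045 cn(u+v)=0.988981 dn(u+v)=0.998146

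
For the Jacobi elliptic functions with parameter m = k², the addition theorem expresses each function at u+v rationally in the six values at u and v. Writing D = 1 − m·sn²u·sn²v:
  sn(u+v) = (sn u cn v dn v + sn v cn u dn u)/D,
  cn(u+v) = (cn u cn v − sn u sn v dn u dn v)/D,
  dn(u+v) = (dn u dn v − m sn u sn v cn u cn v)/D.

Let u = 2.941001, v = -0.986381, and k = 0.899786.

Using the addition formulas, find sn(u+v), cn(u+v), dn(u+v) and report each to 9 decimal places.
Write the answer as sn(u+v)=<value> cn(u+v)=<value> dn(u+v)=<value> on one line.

sn(u+v)=0.989673994 cn(u+v)=0.143336615 dn(u+v)=0.454993410

sn u = 0.9536643992211345, cn u = -0.3008724208999431, dn u = 0.5134928446294862
sn v = -0.7714976482864453, cn v = 0.6362321735722615, dn v = 0.7197987662120764
m = k² = 0.809614845796
D = 1 − m·sn²u·sn²v = 0.5617329532762266
sn(u+v) = (sn u·cn v·dn v + sn v·cn u·dn u)/D = 0.5559324955633806/0.5617329532762266 = 0.9896739942369133
cn(u+v) = (cn u·cn v − sn u·sn v·dn u·dn v)/D = 0.08051689992233441/0.5617329532762266 = 0.1433366147610376
dn(u+v) = (dn u·dn v − m·sn u·sn v·cn u·cn v)/D = 0.2555847918435752/0.5617329532762266 = 0.4549934098630207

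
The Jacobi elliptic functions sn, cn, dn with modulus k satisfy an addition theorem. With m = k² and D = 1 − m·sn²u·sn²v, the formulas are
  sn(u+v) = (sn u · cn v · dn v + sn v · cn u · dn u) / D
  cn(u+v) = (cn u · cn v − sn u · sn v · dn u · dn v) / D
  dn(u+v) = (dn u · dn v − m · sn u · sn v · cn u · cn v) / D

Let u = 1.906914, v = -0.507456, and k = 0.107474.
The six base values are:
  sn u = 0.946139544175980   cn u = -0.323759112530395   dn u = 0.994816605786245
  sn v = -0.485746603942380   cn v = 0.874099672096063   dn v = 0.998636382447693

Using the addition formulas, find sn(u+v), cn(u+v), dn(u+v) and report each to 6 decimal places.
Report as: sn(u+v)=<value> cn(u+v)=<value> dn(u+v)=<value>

sn(u+v)=0.984745 cn(u+v)=0.174005 dn(u+v)=0.994384

m = k² = 0.011550660676
D = 1 − m·sn²u·sn²v = 0.9975602981230496
sn(u+v) = (sn u·cn v·dn v + sn v·cn u·dn u)/D = 0.9823422494606952/0.9975602981230496 = 0.9847447330341957
cn(u+v) = (cn u·cn v − sn u·sn v·dn u·dn v)/D = 0.1735806824385967/0.9975602981230496 = 0.1740052032595882
dn(u+v) = (dn u·dn v − m·sn u·sn v·cn u·cn v)/D = 0.9919577630289172/0.9975602981230496 = 0.9943837629618241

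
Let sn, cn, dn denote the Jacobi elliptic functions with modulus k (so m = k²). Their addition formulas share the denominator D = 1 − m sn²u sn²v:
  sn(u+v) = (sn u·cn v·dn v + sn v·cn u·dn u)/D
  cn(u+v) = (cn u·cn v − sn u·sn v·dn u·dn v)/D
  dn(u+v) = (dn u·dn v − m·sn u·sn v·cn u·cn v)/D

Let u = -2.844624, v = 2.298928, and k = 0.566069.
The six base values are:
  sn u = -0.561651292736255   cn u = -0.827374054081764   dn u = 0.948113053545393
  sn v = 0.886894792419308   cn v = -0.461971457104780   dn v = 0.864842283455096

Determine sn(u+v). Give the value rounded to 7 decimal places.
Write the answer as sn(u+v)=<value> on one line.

m = k² = 0.320434112761
D = 1 − m·sn²u·sn²v = 0.9204909655718457
sn(u+v) = (sn u·cn v·dn v + sn v·cn u·dn u)/D = -0.4713215065042164/0.9204909655718457 = -0.5120327348475524

sn(u+v)=-0.5120327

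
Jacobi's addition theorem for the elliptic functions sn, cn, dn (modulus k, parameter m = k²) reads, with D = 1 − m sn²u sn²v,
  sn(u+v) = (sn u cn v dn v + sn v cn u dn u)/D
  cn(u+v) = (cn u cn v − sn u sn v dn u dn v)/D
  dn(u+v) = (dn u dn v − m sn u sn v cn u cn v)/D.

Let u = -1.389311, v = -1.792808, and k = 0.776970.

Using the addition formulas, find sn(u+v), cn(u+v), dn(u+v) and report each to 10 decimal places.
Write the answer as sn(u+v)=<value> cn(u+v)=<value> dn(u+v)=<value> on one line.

sn(u+v)=-0.6371767673 cn(u+v)=-0.7707176962 dn(u+v)=0.8688546685

sn u = -0.9336192455772947, cn u = 0.3582668060087106, dn u = 0.6883337374101725
sn v = -0.9948567215112882, cn v = 0.1012921698050307, dn v = 0.6344379109952765
m = k² = 0.6036823809
D = 1 − m·sn²u·sn²v = 0.4792021663971828
sn(u+v) = (sn u·cn v·dn v + sn v·cn u·dn u)/D = -0.305336487277133/0.4792021663971828 = -0.6371767673188217
cn(u+v) = (cn u·cn v − sn u·sn v·dn u·dn v)/D = -0.3693295896851679/0.4792021663971828 = -0.770717696169704
dn(u+v) = (dn u·dn v − m·sn u·sn v·cn u·cn v)/D = 0.4163570394104296/0.4792021663971828 = 0.8688546684601912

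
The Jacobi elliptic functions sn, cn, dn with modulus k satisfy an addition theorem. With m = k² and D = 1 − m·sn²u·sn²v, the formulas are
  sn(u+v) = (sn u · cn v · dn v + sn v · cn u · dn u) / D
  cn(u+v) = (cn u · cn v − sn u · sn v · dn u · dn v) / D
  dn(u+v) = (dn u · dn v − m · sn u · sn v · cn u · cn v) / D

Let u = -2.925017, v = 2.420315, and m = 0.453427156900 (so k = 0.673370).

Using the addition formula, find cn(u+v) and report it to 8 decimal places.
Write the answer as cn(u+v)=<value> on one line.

cn(u+v)=0.87972542

sn u = -0.631829786912847, cn u = -0.7751071670225133, dn u = 0.9049794763971079
sn v = 0.8968070685022162, cn v = -0.442421837033912, dn v = 0.7970729901575977
m = k² = 0.4534271569
D = 1 − m·sn²u·sn²v = 0.854418642198129
cn(u+v) = (cn u·cn v − sn u·sn v·dn u·dn v)/D = 0.7516537971537639/0.854418642198129 = 0.8797254179988558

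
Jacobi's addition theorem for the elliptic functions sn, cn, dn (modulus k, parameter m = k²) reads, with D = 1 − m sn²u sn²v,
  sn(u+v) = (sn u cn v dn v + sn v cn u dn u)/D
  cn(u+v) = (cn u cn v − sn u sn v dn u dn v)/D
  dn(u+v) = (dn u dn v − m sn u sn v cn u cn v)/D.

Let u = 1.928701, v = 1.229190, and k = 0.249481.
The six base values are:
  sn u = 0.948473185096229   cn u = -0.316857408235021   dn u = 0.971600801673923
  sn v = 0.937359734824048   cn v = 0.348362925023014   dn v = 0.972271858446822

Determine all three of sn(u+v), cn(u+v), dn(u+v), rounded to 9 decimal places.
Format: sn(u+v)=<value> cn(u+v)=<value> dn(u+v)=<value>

sn(u+v)=0.034367378 cn(u+v)=-0.999409267 dn(u+v)=0.999963243

m = k² = 0.062240769361
D = 1 − m·sn²u·sn²v = 0.950803109403852
sn(u+v) = (sn u·cn v·dn v + sn v·cn u·dn u)/D = 0.03267660961415124/0.950803109403852 = 0.03436737773674224
cn(u+v) = (cn u·cn v − sn u·sn v·dn u·dn v)/D = -0.9502414388123461/0.950803109403852 = -0.9994092671911243
dn(u+v) = (dn u·dn v − m·sn u·sn v·cn u·cn v)/D = 0.9507681602774463/0.950803109403852 = 0.9999632425198655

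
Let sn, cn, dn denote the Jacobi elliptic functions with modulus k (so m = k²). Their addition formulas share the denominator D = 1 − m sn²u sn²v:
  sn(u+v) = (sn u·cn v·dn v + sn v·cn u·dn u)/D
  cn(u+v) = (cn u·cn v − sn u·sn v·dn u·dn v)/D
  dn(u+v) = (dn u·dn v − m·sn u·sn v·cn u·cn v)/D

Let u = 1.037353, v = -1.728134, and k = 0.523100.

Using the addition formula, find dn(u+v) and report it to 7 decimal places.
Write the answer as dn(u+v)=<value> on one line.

sn u = 0.8395629827355124, cn u = 0.5432623657315585, dn u = 0.8984013420025672
sn v = -0.9996871099371288, cn v = -0.02501364078959737, dn v = 0.8523717485264809
m = k² = 0.27363361
D = 1 − m·sn²u·sn²v = 0.8072456497892165
dn(u+v) = (dn u·dn v − m·sn u·sn v·cn u·cn v)/D = 0.7626510695404612/0.8072456497892165 = 0.9447571129551462

dn(u+v)=0.9447571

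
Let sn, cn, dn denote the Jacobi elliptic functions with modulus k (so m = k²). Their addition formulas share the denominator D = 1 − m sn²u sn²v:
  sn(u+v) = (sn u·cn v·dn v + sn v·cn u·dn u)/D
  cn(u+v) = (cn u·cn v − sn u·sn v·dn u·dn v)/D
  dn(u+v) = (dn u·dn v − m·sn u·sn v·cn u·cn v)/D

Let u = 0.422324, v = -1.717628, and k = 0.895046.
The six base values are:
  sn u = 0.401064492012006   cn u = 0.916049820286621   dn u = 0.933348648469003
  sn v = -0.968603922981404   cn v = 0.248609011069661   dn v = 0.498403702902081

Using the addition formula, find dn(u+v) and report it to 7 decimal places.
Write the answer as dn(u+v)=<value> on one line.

m = k² = 0.801107342116
D = 1 − m·sn²u·sn²v = 0.8791040960736516
dn(u+v) = (dn u·dn v − m·sn u·sn v·cn u·cn v)/D = 0.5360584494264861/0.8791040960736516 = 0.6097781273238147

dn(u+v)=0.6097781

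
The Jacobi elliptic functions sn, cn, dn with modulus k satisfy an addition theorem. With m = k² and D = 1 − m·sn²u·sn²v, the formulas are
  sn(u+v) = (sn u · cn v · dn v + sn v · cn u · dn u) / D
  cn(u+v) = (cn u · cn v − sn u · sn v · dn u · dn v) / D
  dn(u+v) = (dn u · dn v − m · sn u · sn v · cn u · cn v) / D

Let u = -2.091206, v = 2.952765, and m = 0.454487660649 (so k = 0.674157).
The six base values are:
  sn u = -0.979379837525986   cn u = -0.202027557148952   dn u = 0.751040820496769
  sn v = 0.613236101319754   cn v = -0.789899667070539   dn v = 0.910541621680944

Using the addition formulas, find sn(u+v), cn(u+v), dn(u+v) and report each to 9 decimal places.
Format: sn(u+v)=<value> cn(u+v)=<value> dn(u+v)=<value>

m = k² = 0.454487660649
D = 1 − m·sn²u·sn²v = 0.8360619207707241
sn(u+v) = (sn u·cn v·dn v + sn v·cn u·dn u)/D = 0.6113588583453622/0.8360619207707241 = 0.7312363392675278
cn(u+v) = (cn u·cn v − sn u·sn v·dn u·dn v)/D = 0.57029806389772/0.8360619207707241 = 0.6821241940692508
dn(u+v) = (dn u·dn v − m·sn u·sn v·cn u·cn v)/D = 0.7274134895078835/0.8360619207707241 = 0.8700473869654499

sn(u+v)=0.731236339 cn(u+v)=0.682124194 dn(u+v)=0.870047387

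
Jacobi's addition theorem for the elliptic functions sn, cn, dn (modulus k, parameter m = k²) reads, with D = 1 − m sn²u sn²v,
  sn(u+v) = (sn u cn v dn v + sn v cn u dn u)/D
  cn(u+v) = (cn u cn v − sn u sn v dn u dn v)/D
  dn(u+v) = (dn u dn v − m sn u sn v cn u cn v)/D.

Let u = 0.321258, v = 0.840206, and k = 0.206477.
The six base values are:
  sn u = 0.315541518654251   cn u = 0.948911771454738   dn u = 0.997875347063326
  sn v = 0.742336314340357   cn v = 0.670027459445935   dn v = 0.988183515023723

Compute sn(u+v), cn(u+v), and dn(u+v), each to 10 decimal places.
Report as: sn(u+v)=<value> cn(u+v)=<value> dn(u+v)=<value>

m = k² = 0.042632751529
D = 1 − m·sn²u·sn²v = 0.9976608514744226
sn(u+v) = (sn u·cn v·dn v + sn v·cn u·dn u)/D = 0.9118382600656507/0.9976608514744226 = 0.9139761861138117
cn(u+v) = (cn u·cn v − sn u·sn v·dn u·dn v)/D = 0.4048186779844979/0.9976608514744226 = 0.405767829203907
dn(u+v) = (dn u·dn v − m·sn u·sn v·cn u·cn v)/D = 0.9797347678861312/0.9976608514744226 = 0.9820318863250986

sn(u+v)=0.9139761861 cn(u+v)=0.4057678292 dn(u+v)=0.9820318863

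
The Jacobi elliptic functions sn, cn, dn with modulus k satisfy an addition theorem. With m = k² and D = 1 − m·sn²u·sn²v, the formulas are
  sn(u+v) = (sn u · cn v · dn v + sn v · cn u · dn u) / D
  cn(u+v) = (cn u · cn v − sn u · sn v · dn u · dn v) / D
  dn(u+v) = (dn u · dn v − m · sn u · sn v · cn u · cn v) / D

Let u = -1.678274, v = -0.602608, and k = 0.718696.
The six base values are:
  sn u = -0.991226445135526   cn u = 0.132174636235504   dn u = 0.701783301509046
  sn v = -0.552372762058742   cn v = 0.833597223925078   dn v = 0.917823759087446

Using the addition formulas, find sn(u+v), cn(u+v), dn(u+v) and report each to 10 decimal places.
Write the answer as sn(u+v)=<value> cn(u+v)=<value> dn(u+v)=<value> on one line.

m = k² = 0.516523940416
D = 1 − m·sn²u·sn²v = 0.8451537380274106
sn(u+v) = (sn u·cn v·dn v + sn v·cn u·dn u)/D = -0.8096196981833132/0.8451537380274106 = -0.9579555313486113
cn(u+v) = (cn u·cn v − sn u·sn v·dn u·dn v)/D = -0.2424887321408272/0.8451537380274106 = -0.286916712581543
dn(u+v) = (dn u·dn v − m·sn u·sn v·cn u·cn v)/D = 0.6129532066795023/0.8451537380274106 = 0.7252564582038476

sn(u+v)=-0.9579555313 cn(u+v)=-0.2869167126 dn(u+v)=0.7252564582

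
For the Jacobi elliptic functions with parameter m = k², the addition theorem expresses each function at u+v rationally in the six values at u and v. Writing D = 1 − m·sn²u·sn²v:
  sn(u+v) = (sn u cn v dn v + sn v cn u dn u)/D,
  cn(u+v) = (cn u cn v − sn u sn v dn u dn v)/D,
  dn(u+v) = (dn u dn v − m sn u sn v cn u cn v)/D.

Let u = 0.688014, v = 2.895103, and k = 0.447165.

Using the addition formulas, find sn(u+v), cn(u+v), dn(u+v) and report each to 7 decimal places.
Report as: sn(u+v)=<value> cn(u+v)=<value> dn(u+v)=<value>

sn u = 0.6273705588818628, cn u = 0.778720862599853, dn u = 0.9598428741461862
sn v = 0.409268257614665, cn v = -0.9124141018797639, dn v = 0.9831109696766922
m = k² = 0.199956537225
D = 1 − m·sn²u·sn²v = 0.9868174325833261
sn(u+v) = (sn u·cn v·dn v + sn v·cn u·dn u)/D = -0.2568466723482848/0.9868174325833261 = -0.2602778020204835
cn(u+v) = (cn u·cn v − sn u·sn v·dn u·dn v)/D = -0.9528055584189044/0.9868174325833261 = -0.9655337724675331
dn(u+v) = (dn u·dn v − m·sn u·sn v·cn u·cn v)/D = 0.9801109477398966/0.9868174325833261 = 0.9932039254455883

sn(u+v)=-0.2602778 cn(u+v)=-0.9655338 dn(u+v)=0.9932039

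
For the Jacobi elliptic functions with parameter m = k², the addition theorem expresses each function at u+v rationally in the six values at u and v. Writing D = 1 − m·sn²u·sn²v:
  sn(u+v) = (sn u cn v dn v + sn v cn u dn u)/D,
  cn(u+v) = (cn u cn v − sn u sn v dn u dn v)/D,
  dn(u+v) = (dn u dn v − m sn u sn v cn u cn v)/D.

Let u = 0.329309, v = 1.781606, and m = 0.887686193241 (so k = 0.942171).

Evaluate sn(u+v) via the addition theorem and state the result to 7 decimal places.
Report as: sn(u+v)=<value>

sn u = 0.3185141195533476, cn u = 0.9479181165296693, dn u = 0.9539093935479857
sn v = 0.964001971824181, cn v = 0.2658950889337577, dn v = 0.4184177298660485
m = k² = 0.887686193241
D = 1 − m·sn²u·sn²v = 0.9163101695903768
sn(u+v) = (sn u·cn v·dn v + sn v·cn u·dn u)/D = 0.9071139290893096/0.9163101695903768 = 0.9899638345112133

sn(u+v)=0.9899638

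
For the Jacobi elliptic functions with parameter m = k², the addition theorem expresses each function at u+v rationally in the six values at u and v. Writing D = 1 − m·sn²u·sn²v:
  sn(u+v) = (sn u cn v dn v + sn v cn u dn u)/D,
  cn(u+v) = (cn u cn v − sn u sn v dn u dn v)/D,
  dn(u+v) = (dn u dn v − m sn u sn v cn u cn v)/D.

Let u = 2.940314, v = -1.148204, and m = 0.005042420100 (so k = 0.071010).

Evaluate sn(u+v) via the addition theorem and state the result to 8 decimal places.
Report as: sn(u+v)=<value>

sn u = 0.2038050928829248, cn u = -0.9790114831374463, dn u = 0.9998952722347563
sn v = -0.9116281545233183, cn v = 0.411015946017194, dn v = 0.9979025085854588
m = k² = 0.0050424201
D = 1 − m·sn²u·sn²v = 0.9998259377677477
sn(u+v) = (sn u·cn v·dn v + sn v·cn u·dn u)/D = 0.9759924048734301/0.9998259377677477 = 0.9761623178655184

sn(u+v)=0.97616232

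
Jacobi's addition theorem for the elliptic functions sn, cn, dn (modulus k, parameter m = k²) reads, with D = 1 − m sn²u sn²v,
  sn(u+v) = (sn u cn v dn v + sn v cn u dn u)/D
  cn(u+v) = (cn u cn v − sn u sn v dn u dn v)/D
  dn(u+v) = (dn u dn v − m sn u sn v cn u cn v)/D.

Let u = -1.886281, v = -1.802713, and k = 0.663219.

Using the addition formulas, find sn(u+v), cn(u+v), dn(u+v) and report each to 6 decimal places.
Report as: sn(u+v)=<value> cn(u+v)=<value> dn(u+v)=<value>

sn u = -0.9982037753103227, cn u = -0.05991012398767739, dn u = 0.7494793603866594
sn v = -0.9999965506669063, cn v = 0.002626528943212431, dn v = 0.7484274129648286
m = k² = 0.439859441961
D = 1 − m·sn²u·sn²v = 0.5617223351925468
sn(u+v) = (sn u·cn v·dn v + sn v·cn u·dn u)/D = 0.04293901122292838/0.5617223351925468 = 0.07644170176749297
cn(u+v) = (cn u·cn v − sn u·sn v·dn u·dn v)/D = -0.5600787651476934/0.5617223351925468 = -0.9970740525311496
dn(u+v) = (dn u·dn v − m·sn u·sn v·cn u·cn v)/D = 0.5609999885810692/0.5617223351925468 = 0.9987140504013785

sn(u+v)=0.076442 cn(u+v)=-0.997074 dn(u+v)=0.998714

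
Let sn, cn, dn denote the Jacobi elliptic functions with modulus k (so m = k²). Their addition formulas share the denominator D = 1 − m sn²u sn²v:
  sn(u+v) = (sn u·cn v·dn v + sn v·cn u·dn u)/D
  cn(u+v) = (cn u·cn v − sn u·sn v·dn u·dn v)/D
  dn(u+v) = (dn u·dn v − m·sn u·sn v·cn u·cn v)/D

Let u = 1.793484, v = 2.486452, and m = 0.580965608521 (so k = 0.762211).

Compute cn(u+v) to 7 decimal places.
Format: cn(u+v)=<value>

cn(u+v)=-0.9155335

sn u = 0.9961115211568821, cn u = 0.08810129067455445, dn u = 0.650802390959109
sn v = 0.9319091927846696, cn v = -0.3626916822914823, dn v = 0.703887534634239
m = k² = 0.580965608521
D = 1 − m·sn²u·sn²v = 0.4993738370163368
cn(u+v) = (cn u·cn v − sn u·sn v·dn u·dn v)/D = -0.4571934717837721/0.4993738370163368 = -0.9155334899309417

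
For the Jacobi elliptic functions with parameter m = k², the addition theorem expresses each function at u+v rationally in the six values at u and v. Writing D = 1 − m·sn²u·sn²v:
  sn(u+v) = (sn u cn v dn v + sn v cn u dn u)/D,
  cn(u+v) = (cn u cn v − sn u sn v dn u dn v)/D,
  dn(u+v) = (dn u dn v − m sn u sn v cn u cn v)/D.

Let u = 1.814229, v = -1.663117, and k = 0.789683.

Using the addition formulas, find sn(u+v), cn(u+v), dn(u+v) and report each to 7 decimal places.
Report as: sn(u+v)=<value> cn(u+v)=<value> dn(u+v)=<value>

sn u = 0.9950573053400716, cn u = 0.09930236195255128, dn u = 0.6185063024008852
sn v = -0.9812699481921466, cn v = 0.1926377137919312, dn v = 0.6320934138291315
m = k² = 0.623599240489
D = 1 − m·sn²u·sn²v = 0.4054631747526328
sn(u+v) = (sn u·cn v·dn v + sn v·cn u·dn u)/D = 0.06089442968037005/0.4054631747526328 = 0.1501848588778028
cn(u+v) = (cn u·cn v − sn u·sn v·dn u·dn v)/D = 0.4008643841929419/0.4054631747526328 = 0.9886579328381756
dn(u+v) = (dn u·dn v − m·sn u·sn v·cn u·cn v)/D = 0.4026015375681423/0.4054631747526328 = 0.9929423006510115

sn(u+v)=0.1501849 cn(u+v)=0.9886579 dn(u+v)=0.9929423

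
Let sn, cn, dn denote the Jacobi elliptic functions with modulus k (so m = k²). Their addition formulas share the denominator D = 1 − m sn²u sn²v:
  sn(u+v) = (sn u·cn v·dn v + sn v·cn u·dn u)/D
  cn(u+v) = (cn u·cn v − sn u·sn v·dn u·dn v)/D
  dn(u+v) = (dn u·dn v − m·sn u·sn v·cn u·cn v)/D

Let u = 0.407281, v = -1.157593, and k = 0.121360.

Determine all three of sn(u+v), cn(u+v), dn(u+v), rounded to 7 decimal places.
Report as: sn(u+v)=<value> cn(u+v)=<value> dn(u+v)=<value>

sn u = 0.3959669170906451, cn u = 0.9182647769405784, dn u = 0.9988447130056088
sn v = -0.9146676383350436, cn v = 0.4042067681058717, dn v = 0.9938199523278185
m = k² = 0.0147282496
D = 1 − m·sn²u·sn²v = 0.9980680514011394
sn(u+v) = (sn u·cn v·dn v + sn v·cn u·dn u)/D = -0.6798733654647876/0.9980680514011394 = -0.6811893883491675
cn(u+v) = (cn u·cn v − sn u·sn v·dn u·dn v)/D = 0.7306928507651151/0.9980680514011394 = 0.7321072443300142
dn(u+v) = (dn u·dn v − m·sn u·sn v·cn u·cn v)/D = 0.9946517123693593/0.9980680514011394 = 0.9965770480009013

sn(u+v)=-0.6811894 cn(u+v)=0.7321072 dn(u+v)=0.9965770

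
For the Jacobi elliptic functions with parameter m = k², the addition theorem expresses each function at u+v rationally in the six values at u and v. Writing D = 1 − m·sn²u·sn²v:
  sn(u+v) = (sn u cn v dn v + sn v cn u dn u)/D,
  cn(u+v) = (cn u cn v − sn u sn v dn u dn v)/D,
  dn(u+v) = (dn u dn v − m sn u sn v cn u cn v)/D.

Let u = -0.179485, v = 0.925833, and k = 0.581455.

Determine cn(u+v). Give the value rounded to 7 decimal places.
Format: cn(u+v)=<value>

sn u = -0.1782045118365734, cn u = 0.9839934715032862, dn u = 0.9946171775520212
sn v = 0.7760534870825585, cn v = 0.630667095373622, dn v = 0.8924025435050681
m = k² = 0.338089917025
D = 1 − m·sn²u·sn²v = 0.9935337436320895
cn(u+v) = (cn u·cn v − sn u·sn v·dn u·dn v)/D = 0.7433238885390343/0.9935337436320895 = 0.7481616938561584

cn(u+v)=0.7481617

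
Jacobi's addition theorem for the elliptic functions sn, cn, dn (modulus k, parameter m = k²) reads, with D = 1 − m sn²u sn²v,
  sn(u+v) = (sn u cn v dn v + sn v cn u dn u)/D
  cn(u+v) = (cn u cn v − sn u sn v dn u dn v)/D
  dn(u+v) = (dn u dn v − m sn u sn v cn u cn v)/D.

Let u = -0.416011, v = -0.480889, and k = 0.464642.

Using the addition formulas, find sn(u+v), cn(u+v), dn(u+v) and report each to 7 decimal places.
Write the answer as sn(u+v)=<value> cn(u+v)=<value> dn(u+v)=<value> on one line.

sn(u+v)=-0.7674702 cn(u+v)=0.6410846 dn(u+v)=0.9342576

sn u = -0.4018283502764634, cn u = 0.9157150085665823, dn u = 0.9824157709248387
sn v = -0.4591838960907454, cn v = 0.8883412348703191, dn v = 0.9769744952744747
m = k² = 0.215892188164
D = 1 − m·sn²u·sn²v = 0.9926499317108357
sn(u+v) = (sn u·cn v·dn v + sn v·cn u·dn u)/D = -0.761829233593346/0.9926499317108357 = -0.7674701919138105
cn(u+v) = (cn u·cn v − sn u·sn v·dn u·dn v)/D = 0.6363726155076928/0.9926499317108357 = 0.6410846313270806
dn(u+v) = (dn u·dn v − m·sn u·sn v·cn u·cn v)/D = 0.9273907280302916/0.9926499317108357 = 0.9342575850803015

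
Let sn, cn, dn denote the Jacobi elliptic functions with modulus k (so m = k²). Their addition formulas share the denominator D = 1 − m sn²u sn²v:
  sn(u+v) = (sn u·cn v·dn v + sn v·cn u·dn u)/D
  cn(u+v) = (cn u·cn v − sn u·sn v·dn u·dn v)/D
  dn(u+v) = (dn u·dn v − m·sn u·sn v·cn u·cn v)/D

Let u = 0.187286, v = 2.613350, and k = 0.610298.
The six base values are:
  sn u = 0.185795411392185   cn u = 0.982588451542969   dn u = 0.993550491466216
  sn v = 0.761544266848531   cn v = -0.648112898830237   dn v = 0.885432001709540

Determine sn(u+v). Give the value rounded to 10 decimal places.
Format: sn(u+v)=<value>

m = k² = 0.372463648804
D = 1 − m·sn²u·sn²v = 0.9925433429830387
sn(u+v) = (sn u·cn v·dn v + sn v·cn u·dn u)/D = 0.6368379975663075/0.9925433429830387 = 0.6416223554049773

sn(u+v)=0.6416223554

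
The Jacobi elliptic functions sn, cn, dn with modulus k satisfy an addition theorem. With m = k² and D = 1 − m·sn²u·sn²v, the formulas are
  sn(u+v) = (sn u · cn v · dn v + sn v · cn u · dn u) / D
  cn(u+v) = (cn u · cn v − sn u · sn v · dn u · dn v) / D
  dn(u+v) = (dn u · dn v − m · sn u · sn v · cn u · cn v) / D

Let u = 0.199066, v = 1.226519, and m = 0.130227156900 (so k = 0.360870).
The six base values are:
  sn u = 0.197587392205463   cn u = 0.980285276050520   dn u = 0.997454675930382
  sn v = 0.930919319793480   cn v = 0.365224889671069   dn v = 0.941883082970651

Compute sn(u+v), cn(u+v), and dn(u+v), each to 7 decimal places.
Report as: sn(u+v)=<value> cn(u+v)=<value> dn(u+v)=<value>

m = k² = 0.1302271569
D = 1 − m·sn²u·sn²v = 0.9955940039347961
sn(u+v) = (sn u·cn v·dn v + sn v·cn u·dn u)/D = 0.9782136188943801/0.9955940039347961 = 0.9825426981563518
cn(u+v) = (cn u·cn v − sn u·sn v·dn u·dn v)/D = 0.1852175382637384/0.9955940039347961 = 0.186037217512078
dn(u+v) = (dn u·dn v − m·sn u·sn v·cn u·cn v)/D = 0.9309096674009487/0.9955940039347961 = 0.9350294032726177

sn(u+v)=0.9825427 cn(u+v)=0.1860372 dn(u+v)=0.9350294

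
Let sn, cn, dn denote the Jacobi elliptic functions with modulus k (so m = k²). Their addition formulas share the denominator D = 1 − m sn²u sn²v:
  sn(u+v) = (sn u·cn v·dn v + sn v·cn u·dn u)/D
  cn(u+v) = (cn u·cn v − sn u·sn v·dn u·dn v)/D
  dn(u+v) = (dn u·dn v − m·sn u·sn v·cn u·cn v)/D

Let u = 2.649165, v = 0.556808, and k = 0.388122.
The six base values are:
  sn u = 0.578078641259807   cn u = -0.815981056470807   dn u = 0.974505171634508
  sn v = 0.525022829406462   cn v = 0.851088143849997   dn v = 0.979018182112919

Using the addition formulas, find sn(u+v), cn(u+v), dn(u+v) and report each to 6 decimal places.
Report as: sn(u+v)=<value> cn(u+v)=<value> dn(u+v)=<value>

sn(u+v)=0.065090 cn(u+v)=-0.997879 dn(u+v)=0.999681

m = k² = 0.150638686884
D = 1 − m·sn²u·sn²v = 0.9861239216178507
sn(u+v) = (sn u·cn v·dn v + sn v·cn u·dn u)/D = 0.06418643271342979/0.9861239216178507 = 0.06508962140186651
cn(u+v) = (cn u·cn v − sn u·sn v·dn u·dn v)/D = -0.9840327690897765/0.9861239216178507 = -0.9978794221677094
dn(u+v) = (dn u·dn v − m·sn u·sn v·cn u·cn v)/D = 0.985809196924227/0.9861239216178507 = 0.9996808467103126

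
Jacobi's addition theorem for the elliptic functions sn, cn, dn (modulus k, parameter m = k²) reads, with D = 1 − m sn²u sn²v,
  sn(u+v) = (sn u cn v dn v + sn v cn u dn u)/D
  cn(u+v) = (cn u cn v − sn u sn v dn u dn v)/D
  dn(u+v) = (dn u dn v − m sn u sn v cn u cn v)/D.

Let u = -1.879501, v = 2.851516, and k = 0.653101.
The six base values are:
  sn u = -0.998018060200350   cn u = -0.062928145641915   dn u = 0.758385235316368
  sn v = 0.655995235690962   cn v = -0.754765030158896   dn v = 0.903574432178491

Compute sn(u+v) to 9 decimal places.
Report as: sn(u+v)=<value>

m = k² = 0.426540916201
D = 1 − m·sn²u·sn²v = 0.8171736164391397
sn(u+v) = (sn u·cn v·dn v + sn v·cn u·dn u)/D = 0.6493281575577644/0.8171736164391397 = 0.7946024498285109

sn(u+v)=0.794602450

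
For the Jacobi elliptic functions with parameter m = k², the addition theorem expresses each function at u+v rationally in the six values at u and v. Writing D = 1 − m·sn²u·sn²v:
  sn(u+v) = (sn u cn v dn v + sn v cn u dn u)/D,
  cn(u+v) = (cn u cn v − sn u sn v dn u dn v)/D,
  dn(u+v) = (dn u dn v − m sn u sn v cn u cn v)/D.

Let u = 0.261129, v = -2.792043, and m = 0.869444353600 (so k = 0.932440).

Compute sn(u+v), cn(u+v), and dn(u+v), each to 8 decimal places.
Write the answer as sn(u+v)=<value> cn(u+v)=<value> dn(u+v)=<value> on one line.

sn u = 0.255718510238508, cn u = 0.9667512831754598, dn u = 0.9711566983081683
sn v = -0.9922704760095758, cn v = -0.1240939258776584, dn v = 0.3794001620395038
m = k² = 0.8694443536
D = 1 − m·sn²u·sn²v = 0.9440208548861656
sn(u+v) = (sn u·cn v·dn v + sn v·cn u·dn u)/D = -0.9436495379138935/0.9440208548861656 = -0.9996066644392969
cn(u+v) = (cn u·cn v − sn u·sn v·dn u·dn v)/D = -0.0264749703475224/0.9440208548861656 = -0.02804489986687304
dn(u+v) = (dn u·dn v − m·sn u·sn v·cn u·cn v)/D = 0.3419903383580089/0.9440208548861656 = 0.362269897521753

sn(u+v)=-0.99960666 cn(u+v)=-0.02804490 dn(u+v)=0.36226990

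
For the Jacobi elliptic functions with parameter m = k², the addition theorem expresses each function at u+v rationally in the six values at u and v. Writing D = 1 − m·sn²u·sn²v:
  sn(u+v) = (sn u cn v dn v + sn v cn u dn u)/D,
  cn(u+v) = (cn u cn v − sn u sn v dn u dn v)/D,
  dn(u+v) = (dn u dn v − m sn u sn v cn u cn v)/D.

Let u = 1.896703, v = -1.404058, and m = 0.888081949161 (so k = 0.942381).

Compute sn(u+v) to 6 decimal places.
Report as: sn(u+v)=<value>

sn(u+v)=0.458168

sn u = 0.9753124764988347, cn u = 0.2208292851632457, dn u = 0.3939871522343321
sn v = -0.9020510396197412, cn v = 0.4316293802800547, dn v = 0.5266604228104584
m = k² = 0.888081949161
D = 1 − m·sn²u·sn²v = 0.3126106085408269
sn(u+v) = (sn u·cn v·dn v + sn v·cn u·dn u)/D = 0.1432281324147711/0.3126106085408269 = 0.4581678564374938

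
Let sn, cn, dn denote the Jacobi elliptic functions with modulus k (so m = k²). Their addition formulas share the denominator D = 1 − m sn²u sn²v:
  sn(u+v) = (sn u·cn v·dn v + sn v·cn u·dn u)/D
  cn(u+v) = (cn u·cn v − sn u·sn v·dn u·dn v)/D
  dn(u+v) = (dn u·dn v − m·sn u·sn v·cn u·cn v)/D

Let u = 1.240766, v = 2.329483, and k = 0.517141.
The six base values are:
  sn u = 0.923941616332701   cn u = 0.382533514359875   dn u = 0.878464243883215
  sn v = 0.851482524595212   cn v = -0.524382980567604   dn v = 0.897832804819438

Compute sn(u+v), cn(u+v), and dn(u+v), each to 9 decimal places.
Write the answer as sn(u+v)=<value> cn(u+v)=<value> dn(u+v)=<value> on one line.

m = k² = 0.267434813881
D = 1 − m·sn²u·sn²v = 0.8344769507321163
sn(u+v) = (sn u·cn v·dn v + sn v·cn u·dn u)/D = -0.1488654254846098/0.8344769507321163 = -0.1783936936232988
cn(u+v) = (cn u·cn v − sn u·sn v·dn u·dn v)/D = -0.8210912655718955/0.8344769507321163 = -0.9839591912652865
dn(u+v) = (dn u·dn v − m·sn u·sn v·cn u·cn v)/D = 0.8309182758552107/0.8344769507321163 = 0.9957354425741976

sn(u+v)=-0.178393694 cn(u+v)=-0.983959191 dn(u+v)=0.995735443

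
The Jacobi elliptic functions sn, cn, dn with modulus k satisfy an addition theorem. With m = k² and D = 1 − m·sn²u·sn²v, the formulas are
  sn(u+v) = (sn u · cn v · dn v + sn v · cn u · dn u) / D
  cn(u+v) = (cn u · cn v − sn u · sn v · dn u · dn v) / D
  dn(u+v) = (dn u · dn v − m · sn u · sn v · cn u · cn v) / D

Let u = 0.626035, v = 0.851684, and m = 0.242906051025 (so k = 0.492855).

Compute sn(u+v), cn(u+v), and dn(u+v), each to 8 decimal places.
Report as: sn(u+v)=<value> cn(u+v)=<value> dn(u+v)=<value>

sn u = 0.5784947488142, cn u = 0.8156861072706802, dn u = 0.9584936046860203
sn v = 0.738030258326188, cn v = 0.6747676176247495, dn v = 0.9314997734973898
m = k² = 0.242906051025
D = 1 − m·sn²u·sn²v = 0.9557222533244781
sn(u+v) = (sn u·cn v·dn v + sn v·cn u·dn u)/D = 0.9406246284884875/0.9557222533244781 = 0.9842029158749066
cn(u+v) = (cn u·cn v − sn u·sn v·dn u·dn v)/D = 0.1692050051875323/0.9557222533244781 = 0.1770441198778756
dn(u+v) = (dn u·dn v − m·sn u·sn v·cn u·cn v)/D = 0.8357558848654721/0.9557222533244781 = 0.8744756983091027

sn(u+v)=0.98420292 cn(u+v)=0.17704412 dn(u+v)=0.87447570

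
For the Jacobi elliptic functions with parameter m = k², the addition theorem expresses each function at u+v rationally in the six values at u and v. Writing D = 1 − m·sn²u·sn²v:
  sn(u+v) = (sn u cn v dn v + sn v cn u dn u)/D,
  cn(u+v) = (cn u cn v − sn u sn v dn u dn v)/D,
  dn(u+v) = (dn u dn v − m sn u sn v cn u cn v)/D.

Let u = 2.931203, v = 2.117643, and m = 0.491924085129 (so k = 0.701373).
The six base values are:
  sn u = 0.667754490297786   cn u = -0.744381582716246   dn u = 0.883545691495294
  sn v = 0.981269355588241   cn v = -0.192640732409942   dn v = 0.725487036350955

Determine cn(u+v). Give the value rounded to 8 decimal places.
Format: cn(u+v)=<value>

cn(u+v)=-0.35068228

m = k² = 0.491924085129
D = 1 − m·sn²u·sn²v = 0.7887930556369421
cn(u+v) = (cn u·cn v − sn u·sn v·dn u·dn v)/D = -0.2766157448401053/0.7887930556369421 = -0.3506822770095777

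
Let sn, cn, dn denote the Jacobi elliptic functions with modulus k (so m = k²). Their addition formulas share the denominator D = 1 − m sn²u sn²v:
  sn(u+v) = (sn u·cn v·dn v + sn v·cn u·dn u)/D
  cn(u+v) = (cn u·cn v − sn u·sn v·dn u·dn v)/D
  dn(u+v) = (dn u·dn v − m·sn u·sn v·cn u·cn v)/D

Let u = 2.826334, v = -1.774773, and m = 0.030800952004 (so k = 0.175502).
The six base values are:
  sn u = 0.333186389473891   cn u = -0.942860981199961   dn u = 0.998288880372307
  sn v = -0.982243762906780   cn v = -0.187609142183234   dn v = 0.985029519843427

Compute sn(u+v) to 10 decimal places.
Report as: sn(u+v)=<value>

m = k² = 0.030800952004
D = 1 − m·sn²u·sn²v = 0.9967010388261584
sn(u+v) = (sn u·cn v·dn v + sn v·cn u·dn u)/D = 0.862961591353145/0.9967010388261584 = 0.8658178909590363

sn(u+v)=0.8658178910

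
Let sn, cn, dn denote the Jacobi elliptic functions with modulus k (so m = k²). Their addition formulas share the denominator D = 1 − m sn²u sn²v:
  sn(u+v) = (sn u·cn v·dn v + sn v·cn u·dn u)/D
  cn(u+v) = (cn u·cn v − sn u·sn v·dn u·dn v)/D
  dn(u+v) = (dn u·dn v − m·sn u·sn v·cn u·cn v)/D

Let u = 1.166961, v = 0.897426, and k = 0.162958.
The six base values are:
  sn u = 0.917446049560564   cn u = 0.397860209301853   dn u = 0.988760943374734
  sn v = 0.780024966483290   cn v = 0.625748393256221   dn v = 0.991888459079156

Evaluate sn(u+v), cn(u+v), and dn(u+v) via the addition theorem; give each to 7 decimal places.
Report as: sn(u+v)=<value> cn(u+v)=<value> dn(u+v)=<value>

m = k² = 0.026555309764
D = 1 − m·sn²u·sn²v = 0.9864002962270576
sn(u+v) = (sn u·cn v·dn v + sn v·cn u·dn u)/D = 0.8762865912272386/0.9864002962270576 = 0.8883681347004866
cn(u+v) = (cn u·cn v − sn u·sn v·dn u·dn v)/D = -0.4528877945277101/0.9864002962270576 = -0.4591318517036016
dn(u+v) = (dn u·dn v − m·sn u·sn v·cn u·cn v)/D = 0.9760093755703866/0.9864002962270576 = 0.9894658175829672

sn(u+v)=0.8883681 cn(u+v)=-0.4591319 dn(u+v)=0.9894658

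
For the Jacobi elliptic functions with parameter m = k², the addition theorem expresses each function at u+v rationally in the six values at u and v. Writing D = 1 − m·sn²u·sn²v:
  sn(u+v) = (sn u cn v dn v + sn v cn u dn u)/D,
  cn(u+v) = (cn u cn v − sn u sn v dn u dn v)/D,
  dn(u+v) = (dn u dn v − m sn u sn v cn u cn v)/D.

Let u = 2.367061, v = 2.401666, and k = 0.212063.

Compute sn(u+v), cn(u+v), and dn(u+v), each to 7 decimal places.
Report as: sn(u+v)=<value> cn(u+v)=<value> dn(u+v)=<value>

sn(u+v)=-0.9999981 cn(u+v)=0.0019297 dn(u+v)=0.9772561

sn u = 0.722405807469801, cn u = -0.6914693408488223, dn u = 0.9881958943861768
sn v = 0.6983325880260928, cn v = -0.7157734253943627, dn v = 0.9889738129693733
m = k² = 0.044970715969
D = 1 − m·sn²u·sn²v = 0.9885549715292687
sn(u+v) = (sn u·cn v·dn v + sn v·cn u·dn u)/D = -0.9885531309621394/0.9885549715292687 = -0.9999981381236428
cn(u+v) = (cn u·cn v − sn u·sn v·dn u·dn v)/D = 0.001907616361987457/0.9885549715292687 = 0.001929701854653995
dn(u+v) = (dn u·dn v − m·sn u·sn v·cn u·cn v)/D = 0.9660713591703932/0.9885549715292687 = 0.9772560828619435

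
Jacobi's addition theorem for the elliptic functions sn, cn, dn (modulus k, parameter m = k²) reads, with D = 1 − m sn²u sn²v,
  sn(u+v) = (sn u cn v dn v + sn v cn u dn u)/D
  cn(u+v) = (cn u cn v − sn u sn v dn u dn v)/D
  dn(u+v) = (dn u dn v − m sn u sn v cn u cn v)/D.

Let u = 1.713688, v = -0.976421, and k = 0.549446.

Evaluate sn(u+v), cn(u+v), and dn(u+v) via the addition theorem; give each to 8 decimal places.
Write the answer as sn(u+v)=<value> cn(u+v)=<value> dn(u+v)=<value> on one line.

sn(u+v)=0.65883613 cn(u+v)=0.75228649 dn(u+v)=0.93218009

sn u = 0.9999994018835537, cn u = 0.001093724158494677, dn u = 0.8355294454510414
sn v = -0.8063249155229028, cn v = 0.5914728485796991, dn v = 0.8965057988594129
m = k² = 0.301890906916
D = 1 − m·sn²u·sn²v = 0.8037228821819092
sn(u+v) = (sn u·cn v·dn v + sn v·cn u·dn u)/D = 0.5295216705185351/0.8037228821819092 = 0.6588361265527423
cn(u+v) = (cn u·cn v − sn u·sn v·dn u·dn v)/D = 0.6046298634652899/0.8037228821819092 = 0.7522864868844708
dn(u+v) = (dn u·dn v − m·sn u·sn v·cn u·cn v)/D = 0.7492144646481053/0.8037228821819092 = 0.9321800850240483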